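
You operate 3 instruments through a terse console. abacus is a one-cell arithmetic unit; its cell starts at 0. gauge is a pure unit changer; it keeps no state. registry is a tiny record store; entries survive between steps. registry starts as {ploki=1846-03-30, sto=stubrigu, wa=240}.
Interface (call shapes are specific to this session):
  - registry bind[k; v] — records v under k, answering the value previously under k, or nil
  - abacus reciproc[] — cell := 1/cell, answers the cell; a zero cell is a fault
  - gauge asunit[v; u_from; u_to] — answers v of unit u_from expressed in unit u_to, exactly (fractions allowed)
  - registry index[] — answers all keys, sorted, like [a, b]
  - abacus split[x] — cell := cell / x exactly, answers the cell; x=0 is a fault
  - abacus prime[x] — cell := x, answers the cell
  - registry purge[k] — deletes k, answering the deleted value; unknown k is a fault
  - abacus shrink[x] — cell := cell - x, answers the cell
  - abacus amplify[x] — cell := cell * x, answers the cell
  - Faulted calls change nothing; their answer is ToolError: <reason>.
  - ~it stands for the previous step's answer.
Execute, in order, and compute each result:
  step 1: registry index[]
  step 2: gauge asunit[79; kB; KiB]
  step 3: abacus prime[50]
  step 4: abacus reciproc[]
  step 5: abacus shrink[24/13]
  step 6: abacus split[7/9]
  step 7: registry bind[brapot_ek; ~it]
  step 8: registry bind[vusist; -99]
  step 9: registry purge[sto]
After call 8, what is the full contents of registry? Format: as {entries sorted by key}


CALL registry index[]
RET  [ploki, sto, wa]
CALL gauge asunit[v→79; u_from→kB; u_to→KiB]
RET  9875/128
CALL abacus prime[x→50]
RET  50
CALL abacus reciproc[]
RET  1/50
CALL abacus shrink[x→24/13]
RET  -1187/650
CALL abacus split[x→7/9]
RET  -10683/4550
CALL registry bind[k→brapot_ek; v→~it]
RET  nil
CALL registry bind[k→vusist; v→-99]
RET  nil
CALL registry purge[k→sto]
RET  stubrigu

Answer: {brapot_ek=-10683/4550, ploki=1846-03-30, sto=stubrigu, vusist=-99, wa=240}


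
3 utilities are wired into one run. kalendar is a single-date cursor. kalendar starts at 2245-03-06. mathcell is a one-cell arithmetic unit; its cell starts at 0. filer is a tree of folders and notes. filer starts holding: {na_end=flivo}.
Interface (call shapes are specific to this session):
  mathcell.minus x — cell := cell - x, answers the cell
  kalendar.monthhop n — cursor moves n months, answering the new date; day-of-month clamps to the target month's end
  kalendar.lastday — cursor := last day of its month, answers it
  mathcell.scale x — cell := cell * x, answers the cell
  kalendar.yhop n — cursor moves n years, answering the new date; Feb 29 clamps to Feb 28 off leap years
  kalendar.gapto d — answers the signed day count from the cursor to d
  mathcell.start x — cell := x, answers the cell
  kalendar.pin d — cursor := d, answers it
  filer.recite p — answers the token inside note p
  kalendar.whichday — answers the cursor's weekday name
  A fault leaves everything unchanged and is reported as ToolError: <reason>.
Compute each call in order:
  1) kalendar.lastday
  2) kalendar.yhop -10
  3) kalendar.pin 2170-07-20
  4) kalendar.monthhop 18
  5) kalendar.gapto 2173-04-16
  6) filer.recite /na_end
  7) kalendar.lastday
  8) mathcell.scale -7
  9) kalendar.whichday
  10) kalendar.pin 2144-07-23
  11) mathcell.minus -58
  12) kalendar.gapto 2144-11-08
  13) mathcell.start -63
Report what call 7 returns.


I use kalendar.lastday, and see 2245-03-31.
Using kalendar.yhop using n='-10', and get 2235-03-31.
I try kalendar.pin using d='2170-07-20': 2170-07-20.
I try kalendar.monthhop using n='18', and see 2172-01-20.
I call kalendar.gapto using d='2173-04-16', which returns 452.
Invoking filer.recite using p='/na_end', — result: flivo.
Using kalendar.lastday, yielding 2172-01-31.
I invoke mathcell.scale using x='-7': 0.
Then kalendar.whichday, — result: Friday.
Now I run kalendar.pin using d='2144-07-23': 2144-07-23.
Then mathcell.minus using x='-58': 58.
Now I run kalendar.gapto using d='2144-11-08', which returns 108.
Using mathcell.start using x='-63': -63.

Answer: 2172-01-31


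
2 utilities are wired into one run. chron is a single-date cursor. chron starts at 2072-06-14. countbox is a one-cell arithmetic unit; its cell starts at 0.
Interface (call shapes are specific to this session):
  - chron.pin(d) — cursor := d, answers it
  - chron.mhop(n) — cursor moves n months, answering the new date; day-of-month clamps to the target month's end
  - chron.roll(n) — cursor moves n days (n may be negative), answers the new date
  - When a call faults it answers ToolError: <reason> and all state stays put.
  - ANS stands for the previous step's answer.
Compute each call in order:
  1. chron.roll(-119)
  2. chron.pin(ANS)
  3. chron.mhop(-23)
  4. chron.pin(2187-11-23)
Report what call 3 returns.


Answer: 2070-03-16

Derivation:
# 1. roll(-119) : 2072-02-16
# 2. pin(ANS) : 2072-02-16
# 3. mhop(-23) : 2070-03-16
# 4. pin(2187-11-23) : 2187-11-23


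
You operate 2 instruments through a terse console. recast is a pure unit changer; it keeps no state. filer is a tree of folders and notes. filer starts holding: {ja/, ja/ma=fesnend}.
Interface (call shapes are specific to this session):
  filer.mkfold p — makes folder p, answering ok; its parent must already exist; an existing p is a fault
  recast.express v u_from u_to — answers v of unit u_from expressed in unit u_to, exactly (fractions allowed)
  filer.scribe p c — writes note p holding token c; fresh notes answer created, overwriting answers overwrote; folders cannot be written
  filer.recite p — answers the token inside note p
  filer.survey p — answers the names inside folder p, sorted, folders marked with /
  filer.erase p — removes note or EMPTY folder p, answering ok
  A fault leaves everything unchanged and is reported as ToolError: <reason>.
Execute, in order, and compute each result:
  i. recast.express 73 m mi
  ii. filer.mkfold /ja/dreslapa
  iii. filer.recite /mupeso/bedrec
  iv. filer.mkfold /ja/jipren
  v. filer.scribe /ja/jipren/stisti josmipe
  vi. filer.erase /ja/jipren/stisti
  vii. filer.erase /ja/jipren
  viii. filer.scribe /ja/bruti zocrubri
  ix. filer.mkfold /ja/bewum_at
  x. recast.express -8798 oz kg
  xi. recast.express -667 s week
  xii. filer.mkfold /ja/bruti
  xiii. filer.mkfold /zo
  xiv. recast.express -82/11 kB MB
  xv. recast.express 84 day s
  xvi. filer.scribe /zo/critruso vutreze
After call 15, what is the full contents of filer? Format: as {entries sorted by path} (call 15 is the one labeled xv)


[in] express v=73 u_from=m u_to=mi
[out] 9125/201168
[in] mkfold p=/ja/dreslapa
[out] ok
[in] recite p=/mupeso/bedrec
[out] ToolError: not found
[in] mkfold p=/ja/jipren
[out] ok
[in] scribe p=/ja/jipren/stisti c=josmipe
[out] created
[in] erase p=/ja/jipren/stisti
[out] ok
[in] erase p=/ja/jipren
[out] ok
[in] scribe p=/ja/bruti c=zocrubri
[out] created
[in] mkfold p=/ja/bewum_at
[out] ok
[in] express v=-8798 u_from=oz u_to=kg
[out] -199535283563/800000000
[in] express v=-667 u_from=s u_to=week
[out] -667/604800
[in] mkfold p=/ja/bruti
[out] ToolError: exists
[in] mkfold p=/zo
[out] ok
[in] express v=-82/11 u_from=kB u_to=MB
[out] -41/5500
[in] express v=84 u_from=day u_to=s
[out] 7257600
[in] scribe p=/zo/critruso c=vutreze
[out] created

Answer: {ja/, ja/bewum_at/, ja/bruti=zocrubri, ja/dreslapa/, ja/ma=fesnend, zo/}


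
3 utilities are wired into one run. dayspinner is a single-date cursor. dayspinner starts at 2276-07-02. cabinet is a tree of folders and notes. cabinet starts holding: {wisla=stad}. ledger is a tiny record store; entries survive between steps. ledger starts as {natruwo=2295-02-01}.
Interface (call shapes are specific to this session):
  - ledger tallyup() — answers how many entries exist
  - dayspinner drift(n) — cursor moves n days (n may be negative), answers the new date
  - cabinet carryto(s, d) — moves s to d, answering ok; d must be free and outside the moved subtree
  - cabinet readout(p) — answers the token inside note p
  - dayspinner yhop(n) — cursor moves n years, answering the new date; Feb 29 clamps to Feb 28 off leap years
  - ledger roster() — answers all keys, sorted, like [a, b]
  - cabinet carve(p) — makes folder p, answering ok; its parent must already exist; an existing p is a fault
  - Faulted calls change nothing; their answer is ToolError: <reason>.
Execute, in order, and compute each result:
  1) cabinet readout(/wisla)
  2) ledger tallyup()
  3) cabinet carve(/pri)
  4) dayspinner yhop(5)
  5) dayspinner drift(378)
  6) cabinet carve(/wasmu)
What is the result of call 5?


==> cabinet readout(p: /wisla)
<== stad
==> ledger tallyup()
<== 1
==> cabinet carve(p: /pri)
<== ok
==> dayspinner yhop(n: 5)
<== 2281-07-02
==> dayspinner drift(n: 378)
<== 2282-07-15
==> cabinet carve(p: /wasmu)
<== ok

Answer: 2282-07-15


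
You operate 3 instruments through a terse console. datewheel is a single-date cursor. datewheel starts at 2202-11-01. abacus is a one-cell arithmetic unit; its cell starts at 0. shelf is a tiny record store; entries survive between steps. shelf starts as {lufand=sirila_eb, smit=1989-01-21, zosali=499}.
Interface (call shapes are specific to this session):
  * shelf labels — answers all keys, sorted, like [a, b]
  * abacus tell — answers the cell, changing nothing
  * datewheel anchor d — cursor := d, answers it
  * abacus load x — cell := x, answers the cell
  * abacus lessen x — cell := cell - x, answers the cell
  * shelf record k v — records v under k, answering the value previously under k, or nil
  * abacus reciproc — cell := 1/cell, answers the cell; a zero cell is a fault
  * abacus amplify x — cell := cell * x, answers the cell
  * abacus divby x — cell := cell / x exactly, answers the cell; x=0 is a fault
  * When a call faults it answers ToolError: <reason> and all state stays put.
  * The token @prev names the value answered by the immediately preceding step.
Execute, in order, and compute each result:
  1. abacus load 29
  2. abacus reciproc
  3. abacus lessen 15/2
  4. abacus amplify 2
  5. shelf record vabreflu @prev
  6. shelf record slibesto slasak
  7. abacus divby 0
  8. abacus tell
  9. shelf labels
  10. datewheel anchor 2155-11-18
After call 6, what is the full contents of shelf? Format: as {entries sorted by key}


Answer: {lufand=sirila_eb, slibesto=slasak, smit=1989-01-21, vabreflu=-433/29, zosali=499}

Derivation:
I call abacus load passing 29, and see 29.
Next I call abacus reciproc, → 1/29.
I invoke abacus lessen passing 15/2, yielding -433/58.
Invoking abacus amplify passing 2, yielding -433/29.
I use shelf record passing vabreflu, @prev, and observe nil.
I call shelf record passing slibesto, slasak, and see nil.
Using abacus divby passing 0, — result: ToolError: division by zero.
I invoke abacus tell(), — result: -433/29.
Invoking shelf labels(): [lufand, slibesto, smit, vabreflu, zosali].
I try datewheel anchor passing 2155-11-18, yielding 2155-11-18.


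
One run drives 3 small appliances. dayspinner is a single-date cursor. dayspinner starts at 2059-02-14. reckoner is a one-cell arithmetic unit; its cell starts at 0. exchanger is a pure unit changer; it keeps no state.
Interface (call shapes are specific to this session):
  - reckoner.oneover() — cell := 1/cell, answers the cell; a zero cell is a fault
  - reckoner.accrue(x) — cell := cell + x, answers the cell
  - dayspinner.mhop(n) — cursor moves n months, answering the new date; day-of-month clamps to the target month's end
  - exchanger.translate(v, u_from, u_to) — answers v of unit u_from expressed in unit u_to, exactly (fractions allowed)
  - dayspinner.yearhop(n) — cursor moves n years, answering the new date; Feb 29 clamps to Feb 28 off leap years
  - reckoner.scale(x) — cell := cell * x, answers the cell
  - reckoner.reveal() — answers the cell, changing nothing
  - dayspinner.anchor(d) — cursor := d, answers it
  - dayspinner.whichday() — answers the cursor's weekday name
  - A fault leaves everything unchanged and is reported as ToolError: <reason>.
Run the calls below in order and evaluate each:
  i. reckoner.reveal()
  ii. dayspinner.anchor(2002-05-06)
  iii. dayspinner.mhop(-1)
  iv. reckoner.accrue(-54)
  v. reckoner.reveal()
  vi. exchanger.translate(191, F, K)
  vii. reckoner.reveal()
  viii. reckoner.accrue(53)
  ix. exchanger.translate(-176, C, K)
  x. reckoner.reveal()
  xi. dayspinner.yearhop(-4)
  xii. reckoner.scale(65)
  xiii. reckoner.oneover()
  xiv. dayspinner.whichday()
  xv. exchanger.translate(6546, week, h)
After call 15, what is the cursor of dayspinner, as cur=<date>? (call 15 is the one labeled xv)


# reckoner.reveal() ~> 0
# dayspinner.anchor(d: 2002-05-06) ~> 2002-05-06
# dayspinner.mhop(n: -1) ~> 2002-04-06
# reckoner.accrue(x: -54) ~> -54
# reckoner.reveal() ~> -54
# exchanger.translate(v: 191, u_from: F, u_to: K) ~> 21689/60
# reckoner.reveal() ~> -54
# reckoner.accrue(x: 53) ~> -1
# exchanger.translate(v: -176, u_from: C, u_to: K) ~> 1943/20
# reckoner.reveal() ~> -1
# dayspinner.yearhop(n: -4) ~> 1998-04-06
# reckoner.scale(x: 65) ~> -65
# reckoner.oneover() ~> -1/65
# dayspinner.whichday() ~> Monday
# exchanger.translate(v: 6546, u_from: week, u_to: h) ~> 1099728

Answer: cur=1998-04-06


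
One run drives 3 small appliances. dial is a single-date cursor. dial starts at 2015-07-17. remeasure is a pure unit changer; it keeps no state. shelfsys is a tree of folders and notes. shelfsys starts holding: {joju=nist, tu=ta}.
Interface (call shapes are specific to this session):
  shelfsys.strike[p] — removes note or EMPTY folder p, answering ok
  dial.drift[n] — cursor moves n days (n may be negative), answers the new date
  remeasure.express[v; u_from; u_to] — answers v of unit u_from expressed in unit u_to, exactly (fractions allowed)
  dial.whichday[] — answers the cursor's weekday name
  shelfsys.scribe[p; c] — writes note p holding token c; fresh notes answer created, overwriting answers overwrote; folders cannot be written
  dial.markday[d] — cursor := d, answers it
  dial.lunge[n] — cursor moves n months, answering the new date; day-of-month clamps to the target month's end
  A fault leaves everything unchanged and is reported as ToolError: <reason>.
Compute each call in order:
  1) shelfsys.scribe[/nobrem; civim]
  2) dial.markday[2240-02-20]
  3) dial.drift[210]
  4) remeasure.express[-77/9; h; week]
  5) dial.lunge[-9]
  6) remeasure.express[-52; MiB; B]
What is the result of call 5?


Answer: 2239-12-17

Derivation:
Step: shelfsys.scribe[p: /nobrem; c: civim]
Result: created
Step: dial.markday[d: 2240-02-20]
Result: 2240-02-20
Step: dial.drift[n: 210]
Result: 2240-09-17
Step: remeasure.express[v: -77/9; u_from: h; u_to: week]
Result: -11/216
Step: dial.lunge[n: -9]
Result: 2239-12-17
Step: remeasure.express[v: -52; u_from: MiB; u_to: B]
Result: -54525952


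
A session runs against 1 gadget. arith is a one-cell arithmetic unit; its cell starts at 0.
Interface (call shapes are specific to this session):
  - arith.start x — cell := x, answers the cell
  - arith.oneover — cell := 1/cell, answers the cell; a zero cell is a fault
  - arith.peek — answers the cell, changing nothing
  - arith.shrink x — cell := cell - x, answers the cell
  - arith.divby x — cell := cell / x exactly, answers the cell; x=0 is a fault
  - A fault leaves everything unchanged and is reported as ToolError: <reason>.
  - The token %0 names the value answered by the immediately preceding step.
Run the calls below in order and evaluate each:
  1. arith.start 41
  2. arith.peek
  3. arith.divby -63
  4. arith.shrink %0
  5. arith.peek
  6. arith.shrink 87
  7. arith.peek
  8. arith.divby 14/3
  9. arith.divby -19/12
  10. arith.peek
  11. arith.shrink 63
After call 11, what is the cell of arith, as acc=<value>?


Answer: acc=-6813/133

Derivation:
>>> arith.start x='41'
[out] 41
>>> arith.peek
[out] 41
>>> arith.divby x='-63'
[out] -41/63
>>> arith.shrink x='%0'
[out] 0
>>> arith.peek
[out] 0
>>> arith.shrink x='87'
[out] -87
>>> arith.peek
[out] -87
>>> arith.divby x='14/3'
[out] -261/14
>>> arith.divby x='-19/12'
[out] 1566/133
>>> arith.peek
[out] 1566/133
>>> arith.shrink x='63'
[out] -6813/133


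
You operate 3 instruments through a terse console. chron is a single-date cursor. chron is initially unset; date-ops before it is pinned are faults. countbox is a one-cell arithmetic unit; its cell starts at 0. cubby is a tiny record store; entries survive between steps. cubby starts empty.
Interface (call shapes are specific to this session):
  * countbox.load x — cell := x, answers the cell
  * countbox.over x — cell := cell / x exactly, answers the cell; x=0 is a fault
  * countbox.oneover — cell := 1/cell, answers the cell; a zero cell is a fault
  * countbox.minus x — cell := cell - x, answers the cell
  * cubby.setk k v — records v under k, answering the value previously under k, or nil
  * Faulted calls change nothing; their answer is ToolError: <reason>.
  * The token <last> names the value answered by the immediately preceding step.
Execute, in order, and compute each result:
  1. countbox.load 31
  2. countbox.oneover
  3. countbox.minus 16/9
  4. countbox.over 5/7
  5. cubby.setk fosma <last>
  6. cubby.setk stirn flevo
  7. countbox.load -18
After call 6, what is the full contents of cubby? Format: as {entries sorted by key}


Answer: {fosma=-3409/1395, stirn=flevo}

Derivation:
·→ countbox.load(x='31')
·← 31
·→ countbox.oneover()
·← 1/31
·→ countbox.minus(x='16/9')
·← -487/279
·→ countbox.over(x='5/7')
·← -3409/1395
·→ cubby.setk(k='fosma', v='<last>')
·← nil
·→ cubby.setk(k='stirn', v='flevo')
·← nil
·→ countbox.load(x='-18')
·← -18


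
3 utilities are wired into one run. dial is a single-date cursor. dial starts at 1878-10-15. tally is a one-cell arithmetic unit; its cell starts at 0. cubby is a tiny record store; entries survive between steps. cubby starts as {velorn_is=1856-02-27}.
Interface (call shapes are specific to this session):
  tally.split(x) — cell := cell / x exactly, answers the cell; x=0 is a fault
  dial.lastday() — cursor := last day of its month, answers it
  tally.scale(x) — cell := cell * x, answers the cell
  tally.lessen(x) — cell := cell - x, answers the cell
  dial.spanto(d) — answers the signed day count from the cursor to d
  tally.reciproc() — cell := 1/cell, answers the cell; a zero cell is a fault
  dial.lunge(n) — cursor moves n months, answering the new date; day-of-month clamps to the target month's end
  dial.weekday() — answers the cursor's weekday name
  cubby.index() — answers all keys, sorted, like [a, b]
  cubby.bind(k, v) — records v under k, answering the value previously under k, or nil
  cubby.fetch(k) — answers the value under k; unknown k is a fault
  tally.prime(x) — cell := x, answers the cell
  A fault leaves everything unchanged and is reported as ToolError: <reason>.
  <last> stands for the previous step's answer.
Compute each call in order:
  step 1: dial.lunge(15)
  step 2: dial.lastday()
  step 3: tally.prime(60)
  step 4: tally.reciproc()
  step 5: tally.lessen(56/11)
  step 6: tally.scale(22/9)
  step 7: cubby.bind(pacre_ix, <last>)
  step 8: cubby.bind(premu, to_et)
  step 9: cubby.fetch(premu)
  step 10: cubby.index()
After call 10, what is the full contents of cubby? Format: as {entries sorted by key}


Answer: {pacre_ix=-3349/270, premu=to_et, velorn_is=1856-02-27}

Derivation:
I call dial.lunge with n→15, and get 1880-01-15.
Now I run dial.lastday, → 1880-01-31.
Next I call tally.prime with x→60, and see 60.
Next I call tally.reciproc, — result: 1/60.
I call tally.lessen with x→56/11, and observe -3349/660.
Calling tally.scale with x→22/9, yielding -3349/270.
Next I call cubby.bind with k→pacre_ix, v→<last>, — result: nil.
I invoke cubby.bind with k→premu, v→to_et: nil.
I use cubby.fetch with k→premu, which returns to_et.
Now I run cubby.index, and see [pacre_ix, premu, velorn_is].


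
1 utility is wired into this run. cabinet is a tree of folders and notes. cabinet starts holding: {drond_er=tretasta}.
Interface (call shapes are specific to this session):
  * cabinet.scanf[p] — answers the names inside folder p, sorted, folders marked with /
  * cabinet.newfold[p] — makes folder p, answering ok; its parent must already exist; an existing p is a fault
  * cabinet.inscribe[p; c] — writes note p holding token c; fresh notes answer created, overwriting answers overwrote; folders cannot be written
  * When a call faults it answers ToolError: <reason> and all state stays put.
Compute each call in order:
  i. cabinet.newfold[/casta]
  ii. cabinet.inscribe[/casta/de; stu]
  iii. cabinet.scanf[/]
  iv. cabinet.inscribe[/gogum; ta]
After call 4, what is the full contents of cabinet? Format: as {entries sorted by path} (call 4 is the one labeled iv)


;; newfold(p=/casta) : ok
;; inscribe(p=/casta/de, c=stu) : created
;; scanf(p=/) : [casta/, drond_er]
;; inscribe(p=/gogum, c=ta) : created

Answer: {casta/, casta/de=stu, drond_er=tretasta, gogum=ta}


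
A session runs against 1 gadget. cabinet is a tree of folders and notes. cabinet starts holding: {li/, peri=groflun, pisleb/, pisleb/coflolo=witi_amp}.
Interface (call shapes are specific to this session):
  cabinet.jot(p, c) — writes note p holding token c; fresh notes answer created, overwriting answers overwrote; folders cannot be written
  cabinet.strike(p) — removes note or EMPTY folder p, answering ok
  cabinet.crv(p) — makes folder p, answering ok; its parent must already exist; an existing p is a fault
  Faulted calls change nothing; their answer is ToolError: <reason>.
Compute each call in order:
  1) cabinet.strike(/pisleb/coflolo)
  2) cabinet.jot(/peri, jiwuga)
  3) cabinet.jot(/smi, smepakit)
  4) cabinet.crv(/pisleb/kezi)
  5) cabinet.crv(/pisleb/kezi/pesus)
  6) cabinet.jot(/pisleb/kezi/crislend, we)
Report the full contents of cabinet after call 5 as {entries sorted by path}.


Answer: {li/, peri=jiwuga, pisleb/, pisleb/kezi/, pisleb/kezi/pesus/, smi=smepakit}

Derivation:
>> cabinet.strike(p: /pisleb/coflolo)
<< ok
>> cabinet.jot(p: /peri, c: jiwuga)
<< overwrote
>> cabinet.jot(p: /smi, c: smepakit)
<< created
>> cabinet.crv(p: /pisleb/kezi)
<< ok
>> cabinet.crv(p: /pisleb/kezi/pesus)
<< ok
>> cabinet.jot(p: /pisleb/kezi/crislend, c: we)
<< created


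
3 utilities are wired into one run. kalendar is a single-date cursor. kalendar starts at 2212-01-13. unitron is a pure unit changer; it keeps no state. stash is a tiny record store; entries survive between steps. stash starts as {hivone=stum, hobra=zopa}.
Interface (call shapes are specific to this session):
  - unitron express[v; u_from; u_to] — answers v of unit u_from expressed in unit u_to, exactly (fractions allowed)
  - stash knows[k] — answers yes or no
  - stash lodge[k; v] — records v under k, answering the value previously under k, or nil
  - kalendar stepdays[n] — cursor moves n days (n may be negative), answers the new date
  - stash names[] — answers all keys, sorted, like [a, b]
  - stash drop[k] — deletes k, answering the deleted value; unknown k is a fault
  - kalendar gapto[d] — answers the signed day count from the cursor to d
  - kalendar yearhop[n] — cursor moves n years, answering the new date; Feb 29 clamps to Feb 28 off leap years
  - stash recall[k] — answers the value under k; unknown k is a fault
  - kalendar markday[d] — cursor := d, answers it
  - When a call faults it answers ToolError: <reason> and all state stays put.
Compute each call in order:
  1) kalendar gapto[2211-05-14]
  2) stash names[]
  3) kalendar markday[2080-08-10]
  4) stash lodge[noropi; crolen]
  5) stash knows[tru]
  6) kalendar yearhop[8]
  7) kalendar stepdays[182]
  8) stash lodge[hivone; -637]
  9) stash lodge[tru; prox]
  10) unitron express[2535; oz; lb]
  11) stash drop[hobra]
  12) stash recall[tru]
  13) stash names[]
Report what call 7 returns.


Answer: 2089-02-08

Derivation:
·→ kalendar gapto(d→2211-05-14)
·← -244
·→ stash names()
·← [hivone, hobra]
·→ kalendar markday(d→2080-08-10)
·← 2080-08-10
·→ stash lodge(k→noropi, v→crolen)
·← nil
·→ stash knows(k→tru)
·← no
·→ kalendar yearhop(n→8)
·← 2088-08-10
·→ kalendar stepdays(n→182)
·← 2089-02-08
·→ stash lodge(k→hivone, v→-637)
·← stum
·→ stash lodge(k→tru, v→prox)
·← nil
·→ unitron express(v→2535, u_from→oz, u_to→lb)
·← 2535/16
·→ stash drop(k→hobra)
·← zopa
·→ stash recall(k→tru)
·← prox
·→ stash names()
·← [hivone, noropi, tru]


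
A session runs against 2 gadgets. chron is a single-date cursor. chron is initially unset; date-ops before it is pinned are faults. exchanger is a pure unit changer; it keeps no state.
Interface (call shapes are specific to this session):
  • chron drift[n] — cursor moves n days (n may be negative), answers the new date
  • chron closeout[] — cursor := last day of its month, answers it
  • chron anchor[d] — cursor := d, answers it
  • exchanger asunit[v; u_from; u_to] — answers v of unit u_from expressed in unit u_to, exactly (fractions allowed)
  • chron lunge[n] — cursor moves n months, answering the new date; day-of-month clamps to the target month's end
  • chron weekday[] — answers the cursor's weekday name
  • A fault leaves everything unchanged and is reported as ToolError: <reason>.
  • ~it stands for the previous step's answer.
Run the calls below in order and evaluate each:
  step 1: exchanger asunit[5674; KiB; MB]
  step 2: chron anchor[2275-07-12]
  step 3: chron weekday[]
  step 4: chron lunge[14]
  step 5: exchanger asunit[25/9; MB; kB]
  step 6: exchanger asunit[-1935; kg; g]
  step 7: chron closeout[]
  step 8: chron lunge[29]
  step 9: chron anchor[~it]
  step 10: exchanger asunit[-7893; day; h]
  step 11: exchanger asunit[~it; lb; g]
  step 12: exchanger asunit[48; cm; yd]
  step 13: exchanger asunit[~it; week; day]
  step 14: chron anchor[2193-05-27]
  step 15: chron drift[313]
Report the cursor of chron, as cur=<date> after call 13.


·→ exchanger asunit(v='5674', u_from='KiB', u_to='MB')
·← 90784/15625
·→ chron anchor(d='2275-07-12')
·← 2275-07-12
·→ chron weekday()
·← Monday
·→ chron lunge(n='14')
·← 2276-09-12
·→ exchanger asunit(v='25/9', u_from='MB', u_to='kB')
·← 25000/9
·→ exchanger asunit(v='-1935', u_from='kg', u_to='g')
·← -1935000
·→ chron closeout()
·← 2276-09-30
·→ chron lunge(n='29')
·← 2279-02-28
·→ chron anchor(d='~it')
·← 2279-02-28
·→ exchanger asunit(v='-7893', u_from='day', u_to='h')
·← -189432
·→ exchanger asunit(v='~it', u_from='lb', u_to='g')
·← -1074061372923/12500
·→ exchanger asunit(v='48', u_from='cm', u_to='yd')
·← 200/381
·→ exchanger asunit(v='~it', u_from='week', u_to='day')
·← 1400/381
·→ chron anchor(d='2193-05-27')
·← 2193-05-27
·→ chron drift(n='313')
·← 2194-04-05

Answer: cur=2279-02-28


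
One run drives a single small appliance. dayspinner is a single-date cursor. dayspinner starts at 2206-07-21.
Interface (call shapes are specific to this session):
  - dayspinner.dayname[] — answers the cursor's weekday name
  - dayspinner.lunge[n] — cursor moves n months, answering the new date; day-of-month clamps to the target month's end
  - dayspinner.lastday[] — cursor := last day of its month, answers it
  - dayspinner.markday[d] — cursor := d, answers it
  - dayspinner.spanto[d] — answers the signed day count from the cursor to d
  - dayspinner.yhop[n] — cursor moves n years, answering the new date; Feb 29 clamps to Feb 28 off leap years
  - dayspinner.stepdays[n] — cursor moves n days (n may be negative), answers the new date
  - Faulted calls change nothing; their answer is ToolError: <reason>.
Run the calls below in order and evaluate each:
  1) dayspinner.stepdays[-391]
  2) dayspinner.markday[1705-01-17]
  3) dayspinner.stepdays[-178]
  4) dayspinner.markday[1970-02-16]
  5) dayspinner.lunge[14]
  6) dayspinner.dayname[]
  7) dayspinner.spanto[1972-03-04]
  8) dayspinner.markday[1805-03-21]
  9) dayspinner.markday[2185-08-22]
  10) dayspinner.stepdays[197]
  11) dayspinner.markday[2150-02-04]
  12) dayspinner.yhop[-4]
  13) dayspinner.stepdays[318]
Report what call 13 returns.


Answer: 2146-12-19

Derivation:
~$ dayspinner.stepdays n: -391
  2205-06-25
~$ dayspinner.markday d: 1705-01-17
  1705-01-17
~$ dayspinner.stepdays n: -178
  1704-07-23
~$ dayspinner.markday d: 1970-02-16
  1970-02-16
~$ dayspinner.lunge n: 14
  1971-04-16
~$ dayspinner.dayname
  Friday
~$ dayspinner.spanto d: 1972-03-04
  323
~$ dayspinner.markday d: 1805-03-21
  1805-03-21
~$ dayspinner.markday d: 2185-08-22
  2185-08-22
~$ dayspinner.stepdays n: 197
  2186-03-07
~$ dayspinner.markday d: 2150-02-04
  2150-02-04
~$ dayspinner.yhop n: -4
  2146-02-04
~$ dayspinner.stepdays n: 318
  2146-12-19


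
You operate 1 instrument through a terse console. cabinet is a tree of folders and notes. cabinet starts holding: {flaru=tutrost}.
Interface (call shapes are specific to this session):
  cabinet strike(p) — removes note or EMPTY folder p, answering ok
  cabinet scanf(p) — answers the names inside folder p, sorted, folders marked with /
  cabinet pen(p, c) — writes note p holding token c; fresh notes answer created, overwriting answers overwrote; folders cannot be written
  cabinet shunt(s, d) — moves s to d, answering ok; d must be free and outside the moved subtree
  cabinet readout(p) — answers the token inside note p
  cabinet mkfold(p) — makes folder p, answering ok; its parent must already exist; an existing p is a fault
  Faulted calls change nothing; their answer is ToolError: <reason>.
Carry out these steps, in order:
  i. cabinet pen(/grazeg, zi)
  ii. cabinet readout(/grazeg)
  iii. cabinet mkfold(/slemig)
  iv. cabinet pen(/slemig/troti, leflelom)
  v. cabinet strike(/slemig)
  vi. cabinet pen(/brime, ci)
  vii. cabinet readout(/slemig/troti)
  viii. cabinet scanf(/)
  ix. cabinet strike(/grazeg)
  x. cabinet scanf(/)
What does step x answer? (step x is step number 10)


Answer: [brime, flaru, slemig/]

Derivation:
==> cabinet pen(p='/grazeg', c='zi')
<== created
==> cabinet readout(p='/grazeg')
<== zi
==> cabinet mkfold(p='/slemig')
<== ok
==> cabinet pen(p='/slemig/troti', c='leflelom')
<== created
==> cabinet strike(p='/slemig')
<== ToolError: not empty
==> cabinet pen(p='/brime', c='ci')
<== created
==> cabinet readout(p='/slemig/troti')
<== leflelom
==> cabinet scanf(p='/')
<== [brime, flaru, grazeg, slemig/]
==> cabinet strike(p='/grazeg')
<== ok
==> cabinet scanf(p='/')
<== [brime, flaru, slemig/]


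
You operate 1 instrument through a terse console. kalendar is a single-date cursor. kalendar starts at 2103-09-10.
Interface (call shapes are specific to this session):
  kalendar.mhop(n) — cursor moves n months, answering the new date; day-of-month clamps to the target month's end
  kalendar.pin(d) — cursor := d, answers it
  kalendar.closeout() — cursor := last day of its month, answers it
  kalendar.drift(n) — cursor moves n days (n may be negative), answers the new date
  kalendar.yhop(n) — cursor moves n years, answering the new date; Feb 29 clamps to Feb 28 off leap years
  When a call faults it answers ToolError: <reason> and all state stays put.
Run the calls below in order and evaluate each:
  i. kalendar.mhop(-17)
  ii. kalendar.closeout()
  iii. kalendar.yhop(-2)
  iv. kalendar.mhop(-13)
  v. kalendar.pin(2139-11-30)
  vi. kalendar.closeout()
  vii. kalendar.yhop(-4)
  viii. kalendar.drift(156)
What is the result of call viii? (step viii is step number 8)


>>> mhop n→-17
= 2102-04-10
>>> closeout
= 2102-04-30
>>> yhop n→-2
= 2100-04-30
>>> mhop n→-13
= 2099-03-30
>>> pin d→2139-11-30
= 2139-11-30
>>> closeout
= 2139-11-30
>>> yhop n→-4
= 2135-11-30
>>> drift n→156
= 2136-05-04

Answer: 2136-05-04


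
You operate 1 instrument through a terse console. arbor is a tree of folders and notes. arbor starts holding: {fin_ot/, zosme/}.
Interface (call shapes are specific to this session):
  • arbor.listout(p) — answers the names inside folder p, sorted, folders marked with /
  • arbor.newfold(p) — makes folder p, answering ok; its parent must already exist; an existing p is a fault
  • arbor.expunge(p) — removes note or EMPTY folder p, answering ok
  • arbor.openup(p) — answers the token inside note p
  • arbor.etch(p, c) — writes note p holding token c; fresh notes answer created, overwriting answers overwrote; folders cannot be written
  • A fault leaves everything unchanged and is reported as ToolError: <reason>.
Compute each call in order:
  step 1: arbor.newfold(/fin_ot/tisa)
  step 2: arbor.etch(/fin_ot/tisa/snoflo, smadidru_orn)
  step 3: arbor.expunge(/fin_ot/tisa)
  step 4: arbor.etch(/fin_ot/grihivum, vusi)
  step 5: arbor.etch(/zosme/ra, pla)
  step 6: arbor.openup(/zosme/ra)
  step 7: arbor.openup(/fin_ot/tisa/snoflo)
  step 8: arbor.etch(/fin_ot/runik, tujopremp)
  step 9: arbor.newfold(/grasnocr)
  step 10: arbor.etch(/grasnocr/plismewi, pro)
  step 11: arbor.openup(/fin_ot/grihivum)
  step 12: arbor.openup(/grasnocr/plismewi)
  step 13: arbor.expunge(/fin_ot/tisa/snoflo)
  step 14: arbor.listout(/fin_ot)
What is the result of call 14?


Do: arbor.newfold[p='/fin_ot/tisa']
See: ok
Do: arbor.etch[p='/fin_ot/tisa/snoflo'; c='smadidru_orn']
See: created
Do: arbor.expunge[p='/fin_ot/tisa']
See: ToolError: not empty
Do: arbor.etch[p='/fin_ot/grihivum'; c='vusi']
See: created
Do: arbor.etch[p='/zosme/ra'; c='pla']
See: created
Do: arbor.openup[p='/zosme/ra']
See: pla
Do: arbor.openup[p='/fin_ot/tisa/snoflo']
See: smadidru_orn
Do: arbor.etch[p='/fin_ot/runik'; c='tujopremp']
See: created
Do: arbor.newfold[p='/grasnocr']
See: ok
Do: arbor.etch[p='/grasnocr/plismewi'; c='pro']
See: created
Do: arbor.openup[p='/fin_ot/grihivum']
See: vusi
Do: arbor.openup[p='/grasnocr/plismewi']
See: pro
Do: arbor.expunge[p='/fin_ot/tisa/snoflo']
See: ok
Do: arbor.listout[p='/fin_ot']
See: [grihivum, runik, tisa/]

Answer: [grihivum, runik, tisa/]


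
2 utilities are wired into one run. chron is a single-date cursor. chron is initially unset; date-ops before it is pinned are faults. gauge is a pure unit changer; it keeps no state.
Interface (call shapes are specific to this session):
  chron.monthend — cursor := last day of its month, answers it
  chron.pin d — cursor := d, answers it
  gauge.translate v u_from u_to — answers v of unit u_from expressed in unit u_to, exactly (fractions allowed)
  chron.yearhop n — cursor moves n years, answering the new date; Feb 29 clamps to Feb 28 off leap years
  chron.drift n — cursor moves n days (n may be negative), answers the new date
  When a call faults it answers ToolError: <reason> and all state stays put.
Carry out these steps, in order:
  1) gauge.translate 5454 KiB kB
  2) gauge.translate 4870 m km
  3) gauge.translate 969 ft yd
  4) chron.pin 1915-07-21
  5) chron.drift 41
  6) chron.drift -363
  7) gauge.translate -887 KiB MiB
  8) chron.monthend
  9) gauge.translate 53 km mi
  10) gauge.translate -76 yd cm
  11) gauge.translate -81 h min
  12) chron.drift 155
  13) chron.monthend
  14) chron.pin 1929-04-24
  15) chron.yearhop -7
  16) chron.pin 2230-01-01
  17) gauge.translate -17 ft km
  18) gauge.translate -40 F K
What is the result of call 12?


Answer: 1915-03-04

Derivation:
$ translate v→5454 u_from→KiB u_to→kB
= 698112/125
$ translate v→4870 u_from→m u_to→km
= 487/100
$ translate v→969 u_from→ft u_to→yd
= 323
$ pin d→1915-07-21
= 1915-07-21
$ drift n→41
= 1915-08-31
$ drift n→-363
= 1914-09-02
$ translate v→-887 u_from→KiB u_to→MiB
= -887/1024
$ monthend
= 1914-09-30
$ translate v→53 u_from→km u_to→mi
= 828125/25146
$ translate v→-76 u_from→yd u_to→cm
= -173736/25
$ translate v→-81 u_from→h u_to→min
= -4860
$ drift n→155
= 1915-03-04
$ monthend
= 1915-03-31
$ pin d→1929-04-24
= 1929-04-24
$ yearhop n→-7
= 1922-04-24
$ pin d→2230-01-01
= 2230-01-01
$ translate v→-17 u_from→ft u_to→km
= -6477/1250000
$ translate v→-40 u_from→F u_to→K
= 4663/20


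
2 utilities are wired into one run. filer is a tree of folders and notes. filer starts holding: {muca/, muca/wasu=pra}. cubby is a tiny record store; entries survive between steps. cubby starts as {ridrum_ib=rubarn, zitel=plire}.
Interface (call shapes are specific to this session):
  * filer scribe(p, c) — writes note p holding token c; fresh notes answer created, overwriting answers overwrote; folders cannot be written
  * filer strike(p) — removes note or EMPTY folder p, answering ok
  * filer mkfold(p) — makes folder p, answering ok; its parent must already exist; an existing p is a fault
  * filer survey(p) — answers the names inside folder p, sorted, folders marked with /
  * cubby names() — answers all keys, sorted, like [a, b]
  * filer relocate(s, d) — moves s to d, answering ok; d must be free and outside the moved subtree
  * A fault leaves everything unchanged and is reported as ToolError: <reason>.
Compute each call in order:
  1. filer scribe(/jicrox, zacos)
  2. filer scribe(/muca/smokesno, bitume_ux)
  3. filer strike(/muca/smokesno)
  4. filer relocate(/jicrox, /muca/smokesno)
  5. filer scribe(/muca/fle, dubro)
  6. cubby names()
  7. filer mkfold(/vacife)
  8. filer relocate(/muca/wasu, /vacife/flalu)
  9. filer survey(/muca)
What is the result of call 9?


==> filer scribe(p='/jicrox', c='zacos')
<== created
==> filer scribe(p='/muca/smokesno', c='bitume_ux')
<== created
==> filer strike(p='/muca/smokesno')
<== ok
==> filer relocate(s='/jicrox', d='/muca/smokesno')
<== ok
==> filer scribe(p='/muca/fle', c='dubro')
<== created
==> cubby names()
<== [ridrum_ib, zitel]
==> filer mkfold(p='/vacife')
<== ok
==> filer relocate(s='/muca/wasu', d='/vacife/flalu')
<== ok
==> filer survey(p='/muca')
<== [fle, smokesno]

Answer: [fle, smokesno]


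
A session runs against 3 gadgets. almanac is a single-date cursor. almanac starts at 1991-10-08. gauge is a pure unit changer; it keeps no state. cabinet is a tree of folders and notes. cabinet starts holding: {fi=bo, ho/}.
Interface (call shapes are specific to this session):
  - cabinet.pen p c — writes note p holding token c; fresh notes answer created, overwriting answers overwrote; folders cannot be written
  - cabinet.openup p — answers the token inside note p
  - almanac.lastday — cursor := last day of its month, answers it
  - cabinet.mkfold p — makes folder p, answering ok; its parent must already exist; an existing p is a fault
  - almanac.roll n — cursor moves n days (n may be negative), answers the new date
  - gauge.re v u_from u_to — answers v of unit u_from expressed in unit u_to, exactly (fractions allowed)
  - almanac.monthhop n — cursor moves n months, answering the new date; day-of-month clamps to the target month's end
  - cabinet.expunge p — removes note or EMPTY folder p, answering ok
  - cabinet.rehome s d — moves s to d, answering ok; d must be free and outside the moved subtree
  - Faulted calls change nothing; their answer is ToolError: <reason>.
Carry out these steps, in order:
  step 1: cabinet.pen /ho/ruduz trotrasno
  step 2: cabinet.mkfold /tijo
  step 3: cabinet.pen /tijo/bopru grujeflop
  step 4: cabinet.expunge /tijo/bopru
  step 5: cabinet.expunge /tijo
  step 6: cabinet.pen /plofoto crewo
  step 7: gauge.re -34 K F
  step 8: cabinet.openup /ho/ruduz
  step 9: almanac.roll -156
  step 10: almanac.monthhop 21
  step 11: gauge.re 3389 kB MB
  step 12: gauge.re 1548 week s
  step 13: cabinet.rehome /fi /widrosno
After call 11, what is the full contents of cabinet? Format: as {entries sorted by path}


Answer: {fi=bo, ho/, ho/ruduz=trotrasno, plofoto=crewo}

Derivation:
>> cabinet.pen(p=/ho/ruduz, c=trotrasno)
<< created
>> cabinet.mkfold(p=/tijo)
<< ok
>> cabinet.pen(p=/tijo/bopru, c=grujeflop)
<< created
>> cabinet.expunge(p=/tijo/bopru)
<< ok
>> cabinet.expunge(p=/tijo)
<< ok
>> cabinet.pen(p=/plofoto, c=crewo)
<< created
>> gauge.re(v=-34, u_from=K, u_to=F)
<< -52087/100
>> cabinet.openup(p=/ho/ruduz)
<< trotrasno
>> almanac.roll(n=-156)
<< 1991-05-05
>> almanac.monthhop(n=21)
<< 1993-02-05
>> gauge.re(v=3389, u_from=kB, u_to=MB)
<< 3389/1000
>> gauge.re(v=1548, u_from=week, u_to=s)
<< 936230400
>> cabinet.rehome(s=/fi, d=/widrosno)
<< ok
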